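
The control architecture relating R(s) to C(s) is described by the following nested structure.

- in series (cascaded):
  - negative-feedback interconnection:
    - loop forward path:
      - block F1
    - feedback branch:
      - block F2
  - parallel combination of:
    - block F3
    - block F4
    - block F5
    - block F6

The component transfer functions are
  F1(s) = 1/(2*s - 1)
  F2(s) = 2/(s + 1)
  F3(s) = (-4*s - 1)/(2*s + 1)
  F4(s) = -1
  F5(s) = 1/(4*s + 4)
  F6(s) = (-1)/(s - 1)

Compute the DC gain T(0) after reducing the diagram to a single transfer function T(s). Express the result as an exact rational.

Answer: -3/4

Working:
[1] reduce the feedback loop with forward F1 and return F2 -> (s + 1)/(2*s^2 + s + 1)
[2] combine F3, F4, F5, F6 in parallel -> (-24*s^3 - 14*s^2 + 11*s + 3)/(8*s^3 + 4*s^2 - 8*s - 4)
[3] reduce the series chain [F1/(1+F1*F2)], (F3+F4+F5+F6) -> (-24*s^3 - 14*s^2 + 11*s + 3)/(16*s^4 - 4*s^2 - 8*s - 4)
DC gain: substitute s = 0 into T(s) from step 3: T(0) = 3/(-4) = -3/4.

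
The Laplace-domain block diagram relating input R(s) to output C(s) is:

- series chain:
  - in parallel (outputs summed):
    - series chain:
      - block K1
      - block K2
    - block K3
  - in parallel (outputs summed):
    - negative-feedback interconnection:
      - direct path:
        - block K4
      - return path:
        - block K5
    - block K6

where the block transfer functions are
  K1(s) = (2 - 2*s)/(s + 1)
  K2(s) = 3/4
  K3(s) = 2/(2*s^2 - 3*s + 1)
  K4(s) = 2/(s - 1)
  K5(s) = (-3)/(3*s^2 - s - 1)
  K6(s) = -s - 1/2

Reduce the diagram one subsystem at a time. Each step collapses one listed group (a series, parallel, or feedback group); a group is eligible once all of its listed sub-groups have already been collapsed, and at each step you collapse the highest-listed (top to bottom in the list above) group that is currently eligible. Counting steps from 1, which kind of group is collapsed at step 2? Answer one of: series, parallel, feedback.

Answer: parallel

Working:
Step 1 - multiply K1, K2 (series)
Step 2 - reduce the parallel group (K1*K2), K3
Step 3 - reduce the feedback loop with forward K4 and return K5
Step 4 - reduce the parallel group [K4/(1+K4*K5)], K6
Step 5 - cascade ((K1*K2)+K3), ([K4/(1+K4*K5)]+K6)
Step 2: parallel.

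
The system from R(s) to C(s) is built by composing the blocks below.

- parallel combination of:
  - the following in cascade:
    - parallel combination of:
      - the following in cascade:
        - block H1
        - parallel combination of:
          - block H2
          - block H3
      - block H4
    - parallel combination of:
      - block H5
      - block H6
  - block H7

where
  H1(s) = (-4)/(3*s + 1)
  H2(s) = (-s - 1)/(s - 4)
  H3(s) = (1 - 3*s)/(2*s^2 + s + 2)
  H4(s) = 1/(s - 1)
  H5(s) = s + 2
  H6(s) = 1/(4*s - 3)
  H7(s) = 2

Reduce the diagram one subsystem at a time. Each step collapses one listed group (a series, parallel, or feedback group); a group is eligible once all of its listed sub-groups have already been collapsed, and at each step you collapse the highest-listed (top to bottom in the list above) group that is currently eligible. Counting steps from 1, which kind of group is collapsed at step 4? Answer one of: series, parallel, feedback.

[1] parallel reduction of H2, H3
[2] multiply H1, (H2+H3) (series)
[3] parallel reduction of (H1*(H2+H3)), H4
[4] combine H5, H6 in parallel
[5] reduce the series chain ((H1*(H2+H3))+H4), (H5+H6)
[6] reduce the parallel group (((H1*(H2+H3))+H4)*(H5+H6)), H7
At step 4 the group reduced is parallel.

Hence the answer: parallel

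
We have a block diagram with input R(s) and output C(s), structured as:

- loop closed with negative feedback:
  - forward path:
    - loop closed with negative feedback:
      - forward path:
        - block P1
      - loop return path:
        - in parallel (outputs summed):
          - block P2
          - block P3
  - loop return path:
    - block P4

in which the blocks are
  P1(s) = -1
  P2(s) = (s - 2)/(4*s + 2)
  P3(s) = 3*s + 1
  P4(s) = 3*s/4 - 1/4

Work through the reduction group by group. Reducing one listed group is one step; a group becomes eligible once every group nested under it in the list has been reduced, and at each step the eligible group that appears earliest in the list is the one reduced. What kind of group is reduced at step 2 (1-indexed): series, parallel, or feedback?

Step 1 - combine P2, P3 in parallel
Step 2 - reduce the feedback loop with forward P1 and return (P2+P3)
Step 3 - apply the feedback formula to [P1/(1+P1*(P2+P3))], P4
Step 2 collapses a feedback group.

Answer: feedback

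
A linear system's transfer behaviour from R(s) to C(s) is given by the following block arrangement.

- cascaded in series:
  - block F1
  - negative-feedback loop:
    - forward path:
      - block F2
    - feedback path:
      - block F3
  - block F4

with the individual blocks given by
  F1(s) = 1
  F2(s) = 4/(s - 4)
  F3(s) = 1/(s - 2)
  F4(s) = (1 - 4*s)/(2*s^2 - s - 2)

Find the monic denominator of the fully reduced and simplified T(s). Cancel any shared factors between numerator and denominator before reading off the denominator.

The answer is s^4 - 13*s^3/2 + 14*s^2 - 12.

Reasoning:
Step 1 - collapse the loop (F2 forward, F3 return), giving (4*s - 8)/(s^2 - 6*s + 12)
Step 2 - cascade F1, [F2/(1+F2*F3)], F4, giving (-16*s^2 + 36*s - 8)/(2*s^4 - 13*s^3 + 28*s^2 - 24)
T(s) is the step-2 result (common factors already cancelled). Leading coefficient of the denominator: 2. Divide through by 2 for the monic polynomial.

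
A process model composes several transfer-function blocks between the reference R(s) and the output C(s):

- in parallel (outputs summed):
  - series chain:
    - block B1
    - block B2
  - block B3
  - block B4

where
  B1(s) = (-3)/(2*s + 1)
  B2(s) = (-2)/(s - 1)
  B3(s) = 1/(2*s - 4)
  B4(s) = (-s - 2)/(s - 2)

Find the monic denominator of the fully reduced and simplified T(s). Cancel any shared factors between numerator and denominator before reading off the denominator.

Step 1. series reduction of B1, B2 -> 6/(2*s^2 - s - 1)
Step 2. parallel reduction of (B1*B2), B3, B4 -> (-4*s^3 - 4*s^2 + 17*s - 21)/(4*s^3 - 10*s^2 + 2*s + 4)
T(s) is the step-2 result (common factors already cancelled). Leading coefficient of the denominator: 4. Divide through by 4 for the monic polynomial.

Therefore the answer is s^3 - 5*s^2/2 + s/2 + 1.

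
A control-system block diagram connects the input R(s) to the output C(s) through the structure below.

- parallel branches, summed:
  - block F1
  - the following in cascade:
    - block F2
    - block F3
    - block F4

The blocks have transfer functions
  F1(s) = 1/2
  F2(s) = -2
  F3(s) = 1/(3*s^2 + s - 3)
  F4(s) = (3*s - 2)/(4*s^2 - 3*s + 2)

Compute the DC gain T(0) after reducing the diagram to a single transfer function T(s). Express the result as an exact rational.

Answer: -1/6

Working:
[1] multiply F2, F3, F4 (series); result (4 - 6*s)/(12*s^4 - 5*s^3 - 9*s^2 + 11*s - 6)
[2] reduce the parallel group F1, (F2*F3*F4); result (12*s^4 - 5*s^3 - 9*s^2 - s + 2)/(24*s^4 - 10*s^3 - 18*s^2 + 22*s - 12)
That last expression is T(s); at s = 0 only the constant terms survive, so T(0) = 2/(-12) = -1/6.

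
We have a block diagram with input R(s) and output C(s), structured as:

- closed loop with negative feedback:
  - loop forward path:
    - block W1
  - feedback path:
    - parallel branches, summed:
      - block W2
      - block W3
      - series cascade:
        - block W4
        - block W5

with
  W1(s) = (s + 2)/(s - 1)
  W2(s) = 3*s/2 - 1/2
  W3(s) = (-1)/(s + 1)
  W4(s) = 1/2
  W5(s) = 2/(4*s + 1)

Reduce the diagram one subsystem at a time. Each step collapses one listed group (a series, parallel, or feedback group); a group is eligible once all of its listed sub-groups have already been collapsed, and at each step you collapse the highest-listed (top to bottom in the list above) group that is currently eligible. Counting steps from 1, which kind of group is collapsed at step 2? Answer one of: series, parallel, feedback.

Step 1 - reduce the series chain W4, W5
Step 2 - combine W2, W3, (W4*W5) in parallel
Step 3 - reduce the feedback loop with forward W1 and return (W2+W3+(W4*W5))
Step 2: parallel.

Hence the answer: parallel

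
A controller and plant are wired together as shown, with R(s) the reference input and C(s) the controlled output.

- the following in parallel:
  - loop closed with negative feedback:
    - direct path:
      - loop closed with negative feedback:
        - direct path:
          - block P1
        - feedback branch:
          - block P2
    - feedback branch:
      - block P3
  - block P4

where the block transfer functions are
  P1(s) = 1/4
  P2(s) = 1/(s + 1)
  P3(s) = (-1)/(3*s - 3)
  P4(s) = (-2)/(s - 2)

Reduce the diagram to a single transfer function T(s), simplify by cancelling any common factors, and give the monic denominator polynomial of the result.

The answer is s^3 - 11*s^2/6 - 5*s/3 + 8/3.

Reasoning:
(1) reduce the feedback loop with forward P1 and return P2 -> (s + 1)/(4*s + 5)
(2) feedback reduction of [P1/(1+P1*P2)], P3 -> (3*s^2 - 3)/(12*s^2 + 2*s - 16)
(3) reduce the parallel group [[P1/(1+P1*P2)]/(1+[P1/(1+P1*P2)]*P3)], P4 -> (3*s^3 - 30*s^2 - 7*s + 38)/(12*s^3 - 22*s^2 - 20*s + 32)
T(s) is the step-3 result (common factors already cancelled). Leading coefficient of the denominator: 12. Divide through by 12 for the monic polynomial.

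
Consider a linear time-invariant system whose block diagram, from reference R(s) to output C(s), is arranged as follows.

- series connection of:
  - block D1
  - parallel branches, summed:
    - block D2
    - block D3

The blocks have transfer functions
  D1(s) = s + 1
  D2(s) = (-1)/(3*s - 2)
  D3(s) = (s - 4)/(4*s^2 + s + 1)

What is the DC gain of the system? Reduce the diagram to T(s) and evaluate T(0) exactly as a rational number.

First reduce the diagram to T(s).

Step 1: parallel reduction of D2, D3: (-s^2 - 15*s + 7)/(12*s^3 - 5*s^2 + s - 2)
Step 2: multiply D1, (D2+D3) (series): (-s^3 - 16*s^2 - 8*s + 7)/(12*s^3 - 5*s^2 + s - 2)
DC gain: substitute s = 0 into T(s) from step 2: T(0) = 7/(-2) = -7/2.

Answer: -7/2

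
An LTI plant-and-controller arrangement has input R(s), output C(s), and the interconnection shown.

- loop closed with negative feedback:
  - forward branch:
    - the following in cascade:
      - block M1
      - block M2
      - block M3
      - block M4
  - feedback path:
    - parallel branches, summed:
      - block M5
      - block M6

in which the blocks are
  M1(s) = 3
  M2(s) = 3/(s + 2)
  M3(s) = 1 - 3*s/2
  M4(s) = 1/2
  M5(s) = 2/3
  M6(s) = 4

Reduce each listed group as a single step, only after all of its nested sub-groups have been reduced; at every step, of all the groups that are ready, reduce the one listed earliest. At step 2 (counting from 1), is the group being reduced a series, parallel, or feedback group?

Reducing step by step:

Step 1. cascade M1, M2, M3, M4
Step 2. sum the parallel branches M5, M6
Step 3. apply the feedback formula to (M1*M2*M3*M4), (M5+M6)
Step 2: parallel.

Answer: parallel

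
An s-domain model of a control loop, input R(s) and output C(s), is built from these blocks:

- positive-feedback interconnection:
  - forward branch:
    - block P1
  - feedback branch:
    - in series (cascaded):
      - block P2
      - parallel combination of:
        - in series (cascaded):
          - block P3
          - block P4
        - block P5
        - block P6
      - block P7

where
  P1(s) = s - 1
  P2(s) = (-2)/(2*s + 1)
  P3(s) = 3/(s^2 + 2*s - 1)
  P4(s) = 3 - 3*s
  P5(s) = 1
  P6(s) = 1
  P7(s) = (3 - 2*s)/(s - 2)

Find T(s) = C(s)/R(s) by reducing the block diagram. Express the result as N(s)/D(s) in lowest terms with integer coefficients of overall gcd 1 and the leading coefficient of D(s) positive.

Answer: (-2*s^5 + s^4 + 11*s^3 - 9*s^2 - 3*s + 2)/(6*s^4 - 41*s^3 + 100*s^2 - 99*s + 40)

Working:
(1) multiply P3, P4 (series) gives (9 - 9*s)/(s^2 + 2*s - 1)
(2) combine (P3*P4), P5, P6 in parallel gives (2*s^2 - 5*s + 7)/(s^2 + 2*s - 1)
(3) cascade P2, ((P3*P4)+P5+P6), P7 gives (8*s^3 - 32*s^2 + 58*s - 42)/(2*s^4 + s^3 - 10*s^2 - s + 2)
(4) apply the feedback formula to P1, (P2*((P3*P4)+P5+P6)*P7) - this is the overall T(s), already in the required normalized form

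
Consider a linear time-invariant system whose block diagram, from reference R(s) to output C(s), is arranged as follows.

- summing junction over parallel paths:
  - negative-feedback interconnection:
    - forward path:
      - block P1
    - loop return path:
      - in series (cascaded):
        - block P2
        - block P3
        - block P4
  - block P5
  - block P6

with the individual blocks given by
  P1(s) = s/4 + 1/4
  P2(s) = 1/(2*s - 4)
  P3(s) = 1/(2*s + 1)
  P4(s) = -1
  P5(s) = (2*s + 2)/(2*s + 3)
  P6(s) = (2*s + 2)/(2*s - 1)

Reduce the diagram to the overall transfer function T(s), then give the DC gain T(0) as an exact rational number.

First reduce the diagram to T(s).

[1] combine P2, P3, P4 in series = (-1)/(4*s^2 - 6*s - 4)
[2] reduce the feedback loop with forward P1 and return (P2*P3*P4) = (4*s^3 - 2*s^2 - 10*s - 4)/(16*s^2 - 25*s - 17)
[3] parallel reduction of [P1/(1+P1*(P2*P3*P4))], P5, P6 = (16*s^5 + 136*s^4 - 68*s^3 - 422*s^2 - 290*s - 56)/(64*s^4 - 36*s^3 - 216*s^2 + 7*s + 51)
Evaluating the step-3 result (the overall T(s)) at s = 0 gives T(0) = -56/51.

Answer: -56/51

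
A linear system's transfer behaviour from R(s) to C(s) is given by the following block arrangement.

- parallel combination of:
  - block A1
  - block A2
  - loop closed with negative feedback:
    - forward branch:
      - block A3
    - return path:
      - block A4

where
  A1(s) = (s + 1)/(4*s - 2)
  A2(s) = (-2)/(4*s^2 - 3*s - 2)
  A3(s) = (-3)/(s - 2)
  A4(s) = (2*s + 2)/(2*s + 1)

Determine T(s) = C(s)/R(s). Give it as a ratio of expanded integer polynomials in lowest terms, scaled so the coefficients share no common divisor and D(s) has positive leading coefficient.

Reducing step by step:

(1) feedback reduction of A3, A4; result (-6*s - 3)/(2*s^2 - 9*s - 8)
(2) reduce the parallel group A1, A2, [A3/(1+A3*A4)]; the result is T(s) itself (integer coefficients, no common factor, positive leading denominator coefficient)

Answer: (8*s^5 - 130*s^4 + 5*s^3 + 185*s^2 + 68*s - 28)/(32*s^5 - 184*s^4 + 48*s^3 + 186*s^2 - 20*s - 32)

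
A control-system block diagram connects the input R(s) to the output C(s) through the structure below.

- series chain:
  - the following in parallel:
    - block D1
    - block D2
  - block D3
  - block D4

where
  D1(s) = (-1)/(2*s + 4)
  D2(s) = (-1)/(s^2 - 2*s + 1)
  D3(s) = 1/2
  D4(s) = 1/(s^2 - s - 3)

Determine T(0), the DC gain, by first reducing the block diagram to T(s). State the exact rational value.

Answer: 5/24

Working:
Step 1. sum the parallel branches D1, D2; result (-s^2 - 5)/(2*s^3 - 6*s + 4)
Step 2. combine (D1+D2), D3, D4 in series; result (-s^2 - 5)/(4*s^5 - 4*s^4 - 24*s^3 + 20*s^2 + 28*s - 24)
Step 2 gives the overall T(s). Then T(0) = -5/(-24) = 5/24.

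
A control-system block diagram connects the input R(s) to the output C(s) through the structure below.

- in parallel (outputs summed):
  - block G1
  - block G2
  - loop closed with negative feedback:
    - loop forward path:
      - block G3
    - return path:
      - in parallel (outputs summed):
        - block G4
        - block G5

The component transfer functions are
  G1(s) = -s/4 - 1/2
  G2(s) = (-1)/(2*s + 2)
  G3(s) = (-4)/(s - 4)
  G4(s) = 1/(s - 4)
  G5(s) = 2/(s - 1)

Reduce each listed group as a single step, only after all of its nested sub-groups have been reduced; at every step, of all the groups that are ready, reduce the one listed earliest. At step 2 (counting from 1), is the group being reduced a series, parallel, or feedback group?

(1) parallel reduction of G4, G5
(2) apply the feedback formula to G3, (G4+G5)
(3) parallel reduction of G1, G2, [G3/(1+G3*(G4+G5))]
Step 2 collapses a feedback group.

Final answer: feedback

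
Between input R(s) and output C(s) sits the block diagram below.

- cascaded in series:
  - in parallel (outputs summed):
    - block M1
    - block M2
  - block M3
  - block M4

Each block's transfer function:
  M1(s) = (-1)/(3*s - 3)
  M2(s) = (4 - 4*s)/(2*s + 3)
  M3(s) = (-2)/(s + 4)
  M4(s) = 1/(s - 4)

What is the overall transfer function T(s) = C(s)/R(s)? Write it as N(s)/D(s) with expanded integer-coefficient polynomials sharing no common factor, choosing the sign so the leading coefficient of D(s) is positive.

Step 1: add M1, M2 (parallel) = (-12*s^2 + 22*s - 15)/(6*s^2 + 3*s - 9)
Step 2: series reduction of (M1+M2), M3, M4 - this is the overall T(s), already in the required normalized form

Answer: (24*s^2 - 44*s + 30)/(6*s^4 + 3*s^3 - 105*s^2 - 48*s + 144)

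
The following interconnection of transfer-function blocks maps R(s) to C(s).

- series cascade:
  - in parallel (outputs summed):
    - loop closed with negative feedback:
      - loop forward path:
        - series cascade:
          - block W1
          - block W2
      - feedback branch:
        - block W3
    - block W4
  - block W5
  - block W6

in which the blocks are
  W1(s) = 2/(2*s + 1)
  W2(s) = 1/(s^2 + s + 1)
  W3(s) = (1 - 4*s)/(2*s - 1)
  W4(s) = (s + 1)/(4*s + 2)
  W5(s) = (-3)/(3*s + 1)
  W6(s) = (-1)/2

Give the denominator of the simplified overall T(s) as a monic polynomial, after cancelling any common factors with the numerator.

Step 1 - combine W1, W2 in series gives 2/(2*s^3 + 3*s^2 + 3*s + 1)
Step 2 - close the feedback loop around (W1*W2), W3 gives (4*s - 2)/(4*s^4 + 4*s^3 + 3*s^2 - 9*s + 1)
Step 3 - reduce the parallel group [(W1*W2)/(1+(W1*W2)*W3)], W4 gives (4*s^5 + 8*s^4 + 7*s^3 + 10*s^2 - 8*s - 3)/(16*s^5 + 24*s^4 + 20*s^3 - 30*s^2 - 14*s + 2)
Step 4 - multiply ([(W1*W2)/(1+(W1*W2)*W3)]+W4), W5, W6 (series) gives (12*s^5 + 24*s^4 + 21*s^3 + 30*s^2 - 24*s - 9)/(96*s^6 + 176*s^5 + 168*s^4 - 140*s^3 - 144*s^2 - 16*s + 4)
T(s) is the step-4 result (common factors already cancelled). Leading coefficient of the denominator: 96. Divide through by 96 for the monic polynomial.

Hence the answer: s^6 + 11*s^5/6 + 7*s^4/4 - 35*s^3/24 - 3*s^2/2 - s/6 + 1/24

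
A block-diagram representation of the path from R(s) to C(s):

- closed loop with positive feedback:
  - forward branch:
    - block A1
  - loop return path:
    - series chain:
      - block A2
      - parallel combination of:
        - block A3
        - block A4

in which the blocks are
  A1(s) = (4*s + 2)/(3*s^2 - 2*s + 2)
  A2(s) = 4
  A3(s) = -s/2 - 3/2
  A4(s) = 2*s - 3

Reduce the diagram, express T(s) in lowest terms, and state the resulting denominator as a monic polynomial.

[1] sum the parallel branches A3, A4, giving 3*s/2 - 9/2
[2] series reduction of A2, (A3+A4), giving 6*s - 18
[3] close the feedback loop around A1, (A2*(A3+A4)), giving (-4*s - 2)/(21*s^2 - 58*s - 38)
The result of step 3 is T(s) in lowest terms. Its denominator has leading coefficient 21; dividing the denominator through by 21 makes it monic.

Hence the answer: s^2 - 58*s/21 - 38/21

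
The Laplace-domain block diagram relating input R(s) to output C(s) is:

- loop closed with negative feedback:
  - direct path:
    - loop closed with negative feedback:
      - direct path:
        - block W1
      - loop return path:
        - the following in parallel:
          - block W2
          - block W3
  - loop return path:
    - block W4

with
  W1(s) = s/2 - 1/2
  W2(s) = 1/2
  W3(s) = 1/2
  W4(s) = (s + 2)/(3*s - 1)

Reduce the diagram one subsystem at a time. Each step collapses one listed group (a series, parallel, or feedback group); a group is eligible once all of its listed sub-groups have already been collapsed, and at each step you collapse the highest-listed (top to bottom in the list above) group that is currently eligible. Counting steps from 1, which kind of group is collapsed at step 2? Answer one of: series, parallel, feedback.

Reducing step by step:

1. add W2, W3 (parallel)
2. close the feedback loop around W1, (W2+W3)
3. feedback reduction of [W1/(1+W1*(W2+W3))], W4
Step 2: feedback.

Answer: feedback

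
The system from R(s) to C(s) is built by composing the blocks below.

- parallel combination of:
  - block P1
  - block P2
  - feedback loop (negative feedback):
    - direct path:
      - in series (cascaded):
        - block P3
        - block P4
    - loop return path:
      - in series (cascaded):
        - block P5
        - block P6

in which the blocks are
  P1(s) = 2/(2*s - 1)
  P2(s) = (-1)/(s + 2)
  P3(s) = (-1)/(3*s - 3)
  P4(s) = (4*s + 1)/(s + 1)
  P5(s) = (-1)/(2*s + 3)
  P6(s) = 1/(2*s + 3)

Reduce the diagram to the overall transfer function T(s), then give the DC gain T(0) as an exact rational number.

1. series reduction of P3, P4: (-4*s - 1)/(3*s^2 - 3)
2. series reduction of P5, P6: (-1)/(4*s^2 + 12*s + 9)
3. close the feedback loop around (P3*P4), (P5*P6): (-16*s^3 - 52*s^2 - 48*s - 9)/(12*s^4 + 36*s^3 + 15*s^2 - 32*s - 26)
4. reduce the parallel group P1, P2, [(P3*P4)/(1+(P3*P4)*(P5*P6))]: (-32*s^5 - 92*s^4 - 40*s^3 + 17*s^2 - 91*s - 112)/(24*s^6 + 108*s^5 + 114*s^4 - 91*s^3 - 178*s^2 - 14*s + 52)
Evaluating the step-4 result (the overall T(s)) at s = 0 gives T(0) = -112/52 = -28/13.

Therefore the answer is -28/13.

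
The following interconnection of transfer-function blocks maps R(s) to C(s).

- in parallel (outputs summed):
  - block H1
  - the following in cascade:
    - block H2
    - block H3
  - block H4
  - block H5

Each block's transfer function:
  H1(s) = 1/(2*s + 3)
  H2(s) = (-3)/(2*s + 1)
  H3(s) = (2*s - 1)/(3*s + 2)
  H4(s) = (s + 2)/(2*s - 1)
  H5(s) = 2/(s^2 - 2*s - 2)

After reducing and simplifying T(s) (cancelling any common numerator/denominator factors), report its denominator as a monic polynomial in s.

[1] series reduction of H2, H3 -> (3 - 6*s)/(6*s^2 + 7*s + 2)
[2] sum the parallel branches H1, (H2*H3), H4, H5 -> (12*s^6 + 20*s^5 + 21*s^4 - 71*s^3 - 299*s^2 - 194*s - 14)/(24*s^6 + 4*s^5 - 134*s^4 - 153*s^3 - 16*s^2 + 38*s + 12)
T(s) is the step-2 result (common factors already cancelled). Leading coefficient of the denominator: 24. Divide through by 24 for the monic polynomial.

Final answer: s^6 + s^5/6 - 67*s^4/12 - 51*s^3/8 - 2*s^2/3 + 19*s/12 + 1/2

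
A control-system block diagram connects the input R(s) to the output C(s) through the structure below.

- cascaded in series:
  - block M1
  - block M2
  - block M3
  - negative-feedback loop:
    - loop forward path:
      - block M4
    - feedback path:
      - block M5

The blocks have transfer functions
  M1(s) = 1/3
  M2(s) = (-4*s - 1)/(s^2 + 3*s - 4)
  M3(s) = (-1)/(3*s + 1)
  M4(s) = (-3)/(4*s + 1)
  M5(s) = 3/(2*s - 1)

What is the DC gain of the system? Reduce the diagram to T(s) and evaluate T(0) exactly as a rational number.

The answer is 1/40.

Reasoning:
Step 1. apply the feedback formula to M4, M5 gives (3 - 6*s)/(8*s^2 - 2*s - 10)
Step 2. reduce the series chain M1, M2, M3, [M4/(1+M4*M5)] gives (-8*s^2 + 2*s + 1)/(24*s^5 + 74*s^4 - 122*s^3 - 114*s^2 + 98*s + 40)
DC gain: substitute s = 0 into T(s) from step 2: T(0) = 1/40.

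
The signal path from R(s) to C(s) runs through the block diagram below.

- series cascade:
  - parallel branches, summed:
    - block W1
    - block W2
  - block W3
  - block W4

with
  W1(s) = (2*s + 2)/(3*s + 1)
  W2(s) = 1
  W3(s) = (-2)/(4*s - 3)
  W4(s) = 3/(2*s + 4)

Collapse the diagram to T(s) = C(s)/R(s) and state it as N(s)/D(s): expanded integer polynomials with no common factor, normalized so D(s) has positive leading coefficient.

The answer is (-15*s - 9)/(12*s^3 + 19*s^2 - 13*s - 6).

Reasoning:
1. add W1, W2 (parallel): (5*s + 3)/(3*s + 1)
2. reduce the series chain (W1+W2), W3, W4, giving the overall T(s)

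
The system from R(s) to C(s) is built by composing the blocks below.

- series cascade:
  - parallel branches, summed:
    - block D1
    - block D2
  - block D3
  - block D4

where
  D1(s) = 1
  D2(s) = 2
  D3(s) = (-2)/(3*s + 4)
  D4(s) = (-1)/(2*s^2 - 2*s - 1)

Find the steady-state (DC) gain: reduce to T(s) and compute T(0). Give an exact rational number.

The answer is -3/2.

Reasoning:
1. parallel reduction of D1, D2 gives 3
2. combine (D1+D2), D3, D4 in series gives 6/(6*s^3 + 2*s^2 - 11*s - 4)
That last expression is T(s); at s = 0 only the constant terms survive, so T(0) = 6/(-4) = -3/2.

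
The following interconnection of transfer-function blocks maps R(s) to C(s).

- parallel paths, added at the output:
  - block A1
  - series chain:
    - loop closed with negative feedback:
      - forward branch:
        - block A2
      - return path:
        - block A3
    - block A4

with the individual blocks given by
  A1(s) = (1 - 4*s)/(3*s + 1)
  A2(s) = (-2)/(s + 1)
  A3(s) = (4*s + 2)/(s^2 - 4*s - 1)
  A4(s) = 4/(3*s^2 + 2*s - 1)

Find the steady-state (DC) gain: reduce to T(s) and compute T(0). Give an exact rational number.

Step 1 - collapse the loop (A2 forward, A3 return); result (-2*s^2 + 8*s + 2)/(s^3 - 3*s^2 - 13*s - 5)
Step 2 - reduce the series chain [A2/(1+A2*A3)], A4; result (-8*s^2 + 32*s + 8)/(3*s^5 - 7*s^4 - 46*s^3 - 38*s^2 + 3*s + 5)
Step 3 - add A1, ([A2/(1+A2*A3)]*A4) (parallel); result (-12*s^6 + 31*s^5 + 177*s^4 + 82*s^3 + 38*s^2 + 39*s + 13)/(9*s^6 - 18*s^5 - 145*s^4 - 160*s^3 - 29*s^2 + 18*s + 5)
Evaluating the step-3 result (the overall T(s)) at s = 0 gives T(0) = 13/5.

Hence the answer: 13/5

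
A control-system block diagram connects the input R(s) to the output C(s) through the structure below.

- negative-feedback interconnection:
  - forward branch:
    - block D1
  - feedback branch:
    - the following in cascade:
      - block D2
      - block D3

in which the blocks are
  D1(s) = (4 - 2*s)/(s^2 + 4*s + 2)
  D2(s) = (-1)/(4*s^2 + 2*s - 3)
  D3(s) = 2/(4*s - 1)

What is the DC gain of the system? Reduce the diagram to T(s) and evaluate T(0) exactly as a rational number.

Answer: -6

Working:
[1] combine D2, D3 in series gives (-2)/(16*s^3 + 4*s^2 - 14*s + 3)
[2] close the feedback loop around D1, (D2*D3) gives (-32*s^4 + 56*s^3 + 44*s^2 - 62*s + 12)/(16*s^5 + 68*s^4 + 34*s^3 - 45*s^2 - 12*s - 2)
DC gain: substitute s = 0 into T(s) from step 2: T(0) = 12/(-2) = -6.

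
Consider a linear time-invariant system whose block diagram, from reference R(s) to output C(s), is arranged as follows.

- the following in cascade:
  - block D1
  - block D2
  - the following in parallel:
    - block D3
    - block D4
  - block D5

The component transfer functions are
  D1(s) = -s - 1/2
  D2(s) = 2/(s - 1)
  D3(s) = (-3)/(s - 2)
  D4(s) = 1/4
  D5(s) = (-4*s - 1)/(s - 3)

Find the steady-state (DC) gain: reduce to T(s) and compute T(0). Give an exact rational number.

(1) parallel reduction of D3, D4; result (s - 14)/(4*s - 8)
(2) combine D1, D2, (D3+D4), D5 in series; result (8*s^3 - 106*s^2 - 83*s - 14)/(4*s^3 - 24*s^2 + 44*s - 24)
The step-2 result is T(s). Setting s = 0: T(0) = -14/(-24) = 7/12.

Hence the answer: 7/12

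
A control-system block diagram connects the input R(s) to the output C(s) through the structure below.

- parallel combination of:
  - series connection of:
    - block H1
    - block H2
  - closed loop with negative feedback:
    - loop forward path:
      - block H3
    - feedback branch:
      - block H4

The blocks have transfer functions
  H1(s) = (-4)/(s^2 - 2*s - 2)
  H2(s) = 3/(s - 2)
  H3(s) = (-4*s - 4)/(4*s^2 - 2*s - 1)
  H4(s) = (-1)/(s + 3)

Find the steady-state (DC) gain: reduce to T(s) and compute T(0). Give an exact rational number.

First reduce the diagram to T(s).

Step 1. combine H1, H2 in series gives (-12)/(s^3 - 4*s^2 + 2*s + 4)
Step 2. reduce the feedback loop with forward H3 and return H4 gives (-4*s^2 - 16*s - 12)/(4*s^3 + 10*s^2 - 3*s + 1)
Step 3. sum the parallel branches (H1*H2), [H3/(1+H3*H4)] gives (-4*s^5 - 4*s^3 - 120*s^2 - 52*s - 60)/(4*s^6 - 6*s^5 - 35*s^4 + 49*s^3 + 30*s^2 - 10*s + 4)
DC gain: substitute s = 0 into T(s) from step 3: T(0) = -60/4 = -15.

Answer: -15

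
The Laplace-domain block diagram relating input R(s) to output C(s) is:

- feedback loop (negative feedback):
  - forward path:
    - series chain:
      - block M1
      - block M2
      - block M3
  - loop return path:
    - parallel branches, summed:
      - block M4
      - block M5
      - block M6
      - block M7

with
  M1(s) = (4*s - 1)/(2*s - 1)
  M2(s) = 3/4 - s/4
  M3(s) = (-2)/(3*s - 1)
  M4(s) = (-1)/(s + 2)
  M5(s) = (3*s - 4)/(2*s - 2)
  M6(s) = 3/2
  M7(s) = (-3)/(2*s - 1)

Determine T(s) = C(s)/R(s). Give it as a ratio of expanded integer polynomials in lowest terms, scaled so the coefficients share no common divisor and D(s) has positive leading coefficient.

Step 1: reduce the series chain M1, M2, M3 -> (4*s^2 - 13*s + 3)/(12*s^2 - 10*s + 2)
Step 2: reduce the parallel group M4, M5, M6, M7 -> (12*s^3 - 6*s^2 - 33*s + 24)/(4*s^3 + 2*s^2 - 10*s + 4)
Step 3: apply the feedback formula to (M1*M2*M3), (M4+M5+M6+M7) - this is the overall T(s), already in the required normalized form

Hence the answer: (16*s^5 - 44*s^4 - 54*s^3 + 152*s^2 - 82*s + 12)/(96*s^5 - 196*s^4 - 150*s^3 + 659*s^2 - 471*s + 80)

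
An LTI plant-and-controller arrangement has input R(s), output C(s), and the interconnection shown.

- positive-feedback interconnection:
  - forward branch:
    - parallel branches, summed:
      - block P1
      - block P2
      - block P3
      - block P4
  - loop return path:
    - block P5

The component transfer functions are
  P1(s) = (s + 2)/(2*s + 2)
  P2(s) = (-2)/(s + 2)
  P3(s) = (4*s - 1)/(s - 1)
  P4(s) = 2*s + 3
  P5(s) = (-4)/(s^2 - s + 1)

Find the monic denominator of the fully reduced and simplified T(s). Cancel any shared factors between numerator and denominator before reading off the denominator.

Answer: s^5 + 9*s^4 + 44*s^3 + 59*s^2 - 7*s - 34

Working:
(1) reduce the parallel group P1, P2, P3, P4 gives (4*s^4 + 23*s^3 + 29*s^2 - 4*s - 16)/(2*s^3 + 4*s^2 - 2*s - 4)
(2) close the feedback loop around (P1+P2+P3+P4), P5 gives (4*s^6 + 19*s^5 + 10*s^4 - 10*s^3 + 17*s^2 + 12*s - 16)/(2*s^5 + 18*s^4 + 88*s^3 + 118*s^2 - 14*s - 68)
T(s) is the step-2 result (common factors already cancelled). Leading coefficient of the denominator: 2. Divide through by 2 for the monic polynomial.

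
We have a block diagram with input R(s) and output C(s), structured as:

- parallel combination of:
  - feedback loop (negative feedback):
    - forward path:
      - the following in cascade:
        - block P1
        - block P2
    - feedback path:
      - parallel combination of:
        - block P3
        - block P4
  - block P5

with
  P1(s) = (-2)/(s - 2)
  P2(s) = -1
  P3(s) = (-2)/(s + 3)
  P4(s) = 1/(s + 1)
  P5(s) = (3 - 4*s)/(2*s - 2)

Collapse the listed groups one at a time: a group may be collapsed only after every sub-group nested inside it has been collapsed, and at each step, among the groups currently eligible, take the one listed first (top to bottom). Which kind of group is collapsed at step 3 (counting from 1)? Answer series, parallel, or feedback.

Reducing step by step:

Step 1: multiply P1, P2 (series)
Step 2: combine P3, P4 in parallel
Step 3: reduce the feedback loop with forward (P1*P2) and return (P3+P4)
Step 4: parallel reduction of [(P1*P2)/(1+(P1*P2)*(P3+P4))], P5
So the answer for step 3 is feedback.

Answer: feedback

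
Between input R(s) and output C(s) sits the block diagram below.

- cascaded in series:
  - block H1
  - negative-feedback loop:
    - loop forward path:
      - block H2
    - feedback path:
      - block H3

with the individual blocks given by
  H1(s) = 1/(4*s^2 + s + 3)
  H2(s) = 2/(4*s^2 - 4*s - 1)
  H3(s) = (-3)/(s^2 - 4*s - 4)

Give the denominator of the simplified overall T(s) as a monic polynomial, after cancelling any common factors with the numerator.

[1] feedback reduction of H2, H3 gives (2*s^2 - 8*s - 8)/(4*s^4 - 20*s^3 - s^2 + 20*s - 2)
[2] multiply H1, [H2/(1+H2*H3)] (series) gives (2*s^2 - 8*s - 8)/(16*s^6 - 76*s^5 - 12*s^4 + 19*s^3 + 9*s^2 + 58*s - 6)
The result of step 2 is T(s) in lowest terms. Its denominator has leading coefficient 16; dividing the denominator through by 16 makes it monic.

Answer: s^6 - 19*s^5/4 - 3*s^4/4 + 19*s^3/16 + 9*s^2/16 + 29*s/8 - 3/8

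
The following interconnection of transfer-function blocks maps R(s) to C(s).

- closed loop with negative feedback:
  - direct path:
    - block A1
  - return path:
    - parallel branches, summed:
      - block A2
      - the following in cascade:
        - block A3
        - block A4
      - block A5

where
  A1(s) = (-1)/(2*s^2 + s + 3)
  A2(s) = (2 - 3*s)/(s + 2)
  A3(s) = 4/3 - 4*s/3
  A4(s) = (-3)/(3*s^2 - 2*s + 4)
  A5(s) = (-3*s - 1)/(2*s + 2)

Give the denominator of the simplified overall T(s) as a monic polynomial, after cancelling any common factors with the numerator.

Answer: s^6 + 17*s^5/6 + 25*s^4/4 + 83*s^3/12 + 17*s^2/3 + 28*s/3 + 14/3

Working:
1. combine A3, A4 in series; result (4*s - 4)/(3*s^2 - 2*s + 4)
2. parallel reduction of A2, (A3*A4), A5; result (-27*s^4 - s^3 + 4*s^2 - 48*s - 8)/(6*s^4 + 14*s^3 + 8*s^2 + 16*s + 16)
3. close the feedback loop around A1, (A2+(A3*A4)+A5); result (-6*s^4 - 14*s^3 - 8*s^2 - 16*s - 16)/(12*s^6 + 34*s^5 + 75*s^4 + 83*s^3 + 68*s^2 + 112*s + 56)
That last expression is T(s), already simplified. Scaling its denominator by 1/12 (the reciprocal of the leading coefficient) yields the monic denominator.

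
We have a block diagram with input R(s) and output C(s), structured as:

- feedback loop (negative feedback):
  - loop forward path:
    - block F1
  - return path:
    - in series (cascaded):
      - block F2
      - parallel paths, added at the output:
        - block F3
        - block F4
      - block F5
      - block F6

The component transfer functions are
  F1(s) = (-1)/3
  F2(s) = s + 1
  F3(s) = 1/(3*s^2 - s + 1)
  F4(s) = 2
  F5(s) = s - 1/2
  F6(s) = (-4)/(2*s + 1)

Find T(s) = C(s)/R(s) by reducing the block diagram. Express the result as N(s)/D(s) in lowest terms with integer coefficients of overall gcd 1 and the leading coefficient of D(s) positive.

First reduce the diagram to T(s).

1. reduce the parallel group F3, F4 -> (6*s^2 - 2*s + 3)/(3*s^2 - s + 1)
2. cascade F2, (F3+F4), F5, F6 -> (-24*s^4 - 4*s^3 + 4*s^2 - 10*s + 6)/(6*s^3 + s^2 + s + 1)
3. collapse the loop (F1 forward, (F2*(F3+F4)*F5*F6) return): this yields T(s), and no further normalization is needed

Answer: (-6*s^3 - s^2 - s - 1)/(24*s^4 + 22*s^3 - s^2 + 13*s - 3)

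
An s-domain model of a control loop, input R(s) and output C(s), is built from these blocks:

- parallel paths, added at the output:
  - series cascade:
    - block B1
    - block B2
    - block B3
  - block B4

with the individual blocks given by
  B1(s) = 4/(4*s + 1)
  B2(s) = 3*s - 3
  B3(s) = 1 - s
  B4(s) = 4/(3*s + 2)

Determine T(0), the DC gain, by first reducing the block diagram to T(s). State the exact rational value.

First reduce the diagram to T(s).

(1) multiply B1, B2, B3 (series) -> (-12*s^2 + 24*s - 12)/(4*s + 1)
(2) parallel reduction of (B1*B2*B3), B4 -> (-36*s^3 + 48*s^2 + 28*s - 20)/(12*s^2 + 11*s + 2)
Step 2 gives the overall T(s). Then T(0) = -20/2 = -10.

Answer: -10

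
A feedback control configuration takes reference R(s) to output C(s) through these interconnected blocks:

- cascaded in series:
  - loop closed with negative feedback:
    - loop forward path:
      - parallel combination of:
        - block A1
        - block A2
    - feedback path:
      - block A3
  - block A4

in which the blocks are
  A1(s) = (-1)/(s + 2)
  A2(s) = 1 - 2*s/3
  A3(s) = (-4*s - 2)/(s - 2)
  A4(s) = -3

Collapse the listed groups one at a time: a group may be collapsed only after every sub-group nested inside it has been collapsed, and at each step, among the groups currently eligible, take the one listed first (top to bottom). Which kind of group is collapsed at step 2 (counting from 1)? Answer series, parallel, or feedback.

Answer: feedback

Working:
1. add A1, A2 (parallel)
2. reduce the feedback loop with forward (A1+A2) and return A3
3. combine [(A1+A2)/(1+(A1+A2)*A3)], A4 in series
Step 2 collapses a feedback group.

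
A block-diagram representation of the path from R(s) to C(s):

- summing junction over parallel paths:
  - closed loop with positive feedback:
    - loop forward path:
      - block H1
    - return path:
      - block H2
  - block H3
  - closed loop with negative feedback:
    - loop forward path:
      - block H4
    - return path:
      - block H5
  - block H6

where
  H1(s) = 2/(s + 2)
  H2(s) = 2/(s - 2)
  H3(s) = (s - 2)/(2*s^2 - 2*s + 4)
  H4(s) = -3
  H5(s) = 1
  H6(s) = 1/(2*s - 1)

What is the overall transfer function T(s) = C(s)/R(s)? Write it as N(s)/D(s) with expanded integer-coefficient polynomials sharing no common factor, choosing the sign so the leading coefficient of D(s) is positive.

[1] collapse the loop (H1 forward, H2 return) = (2*s - 4)/(s^2 - 8)
[2] collapse the loop (H4 forward, H5 return) = 3/2
[3] add [H1/(1-H1*H2)], H3, [H4/(1+H4*H5)], H6 (parallel), giving the overall T(s)

Therefore the answer is (6*s^5 + 3*s^4 - 68*s^3 + 84*s^2 - 112*s + 16)/(4*s^5 - 6*s^4 - 22*s^3 + 44*s^2 - 80*s + 32).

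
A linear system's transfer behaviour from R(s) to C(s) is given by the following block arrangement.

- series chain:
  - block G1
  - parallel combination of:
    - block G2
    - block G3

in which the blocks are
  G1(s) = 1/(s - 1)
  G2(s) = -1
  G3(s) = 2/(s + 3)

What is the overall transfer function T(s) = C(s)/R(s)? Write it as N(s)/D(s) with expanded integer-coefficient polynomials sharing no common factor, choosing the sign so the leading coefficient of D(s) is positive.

First reduce the diagram to T(s).

Step 1 - combine G2, G3 in parallel gives (-s - 1)/(s + 3)
Step 2 - cascade G1, (G2+G3), giving the overall T(s)

Answer: (-s - 1)/(s^2 + 2*s - 3)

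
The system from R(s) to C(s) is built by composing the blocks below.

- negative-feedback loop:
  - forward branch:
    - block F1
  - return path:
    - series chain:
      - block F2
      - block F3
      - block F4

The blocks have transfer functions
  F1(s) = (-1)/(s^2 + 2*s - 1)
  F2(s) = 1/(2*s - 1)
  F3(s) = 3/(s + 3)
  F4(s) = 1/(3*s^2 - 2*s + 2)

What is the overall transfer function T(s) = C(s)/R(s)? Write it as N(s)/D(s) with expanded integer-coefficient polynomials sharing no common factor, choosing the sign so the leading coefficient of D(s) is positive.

The answer is (-6*s^4 - 11*s^3 + 15*s^2 - 16*s + 6)/(6*s^6 + 23*s^5 + s^4 - 25*s^3 + 41*s^2 - 28*s + 3).

Reasoning:
1. cascade F2, F3, F4: 3/(6*s^4 + 11*s^3 - 15*s^2 + 16*s - 6)
2. close the feedback loop around F1, (F2*F3*F4), giving the overall T(s)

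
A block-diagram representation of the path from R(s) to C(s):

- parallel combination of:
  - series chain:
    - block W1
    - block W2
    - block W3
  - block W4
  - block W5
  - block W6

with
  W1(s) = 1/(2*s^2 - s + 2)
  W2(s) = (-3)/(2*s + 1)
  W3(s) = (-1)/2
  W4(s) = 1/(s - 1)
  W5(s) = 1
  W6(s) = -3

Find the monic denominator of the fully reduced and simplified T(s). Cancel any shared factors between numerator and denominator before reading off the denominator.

Reducing step by step:

[1] reduce the series chain W1, W2, W3 -> 3/(8*s^3 + 6*s + 4)
[2] combine (W1*W2*W3), W4, W5, W6 in parallel -> (-16*s^4 + 24*s^3 - 12*s^2 + 13*s + 9)/(8*s^4 - 8*s^3 + 6*s^2 - 2*s - 4)
The result of step 2 is T(s) in lowest terms. Its denominator has leading coefficient 8; dividing the denominator through by 8 makes it monic.

Answer: s^4 - s^3 + 3*s^2/4 - s/4 - 1/2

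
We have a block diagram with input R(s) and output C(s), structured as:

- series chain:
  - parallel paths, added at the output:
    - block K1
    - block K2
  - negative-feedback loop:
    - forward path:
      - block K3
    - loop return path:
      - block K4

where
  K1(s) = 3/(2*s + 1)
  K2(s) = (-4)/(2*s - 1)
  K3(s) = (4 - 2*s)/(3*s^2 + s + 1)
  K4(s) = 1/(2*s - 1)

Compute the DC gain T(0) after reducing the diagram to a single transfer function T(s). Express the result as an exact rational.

Step 1: reduce the parallel group K1, K2 -> (-2*s - 7)/(4*s^2 - 1)
Step 2: close the feedback loop around K3, K4 -> (-4*s^2 + 10*s - 4)/(6*s^3 - s^2 - s + 3)
Step 3: cascade (K1+K2), [K3/(1+K3*K4)] -> (4*s^2 + 6*s - 28)/(12*s^4 + 4*s^3 - 3*s^2 + 5*s + 3)
The step-3 result is T(s). Setting s = 0: T(0) = -28/3.

Answer: -28/3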